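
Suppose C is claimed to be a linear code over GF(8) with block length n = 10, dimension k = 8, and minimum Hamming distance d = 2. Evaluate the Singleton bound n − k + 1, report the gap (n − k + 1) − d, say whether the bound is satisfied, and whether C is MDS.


Singleton RHS = n − k + 1 = 3, slack = 1, bound satisfied, not MDS.

Singleton bound: d ≤ n − k + 1.
Here n = 10, k = 8, so n − k + 1 = 3.
Given d = 2, check d ≤ 3: YES.
Slack = (n − k + 1) − d = 1.
The code is NOT MDS (slack = 1 > 0).
Description: the claimed parameters are [10, 8, 2]_8; such a code would be non-MDS.


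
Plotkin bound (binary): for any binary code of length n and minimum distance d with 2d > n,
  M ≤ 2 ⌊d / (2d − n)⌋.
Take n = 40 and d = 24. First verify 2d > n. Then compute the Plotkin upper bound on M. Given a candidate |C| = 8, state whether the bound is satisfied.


Plotkin bound M ≤ 6; given |C| = 8 > bound (violated).

Check applicability: 2d = 48, n = 40.
2d − n = 8 > 0, so Plotkin applies.
Compute d/(2d−n) = 24/8 ≈ 3.0000.
⌊d/(2d−n)⌋ = 3.
Plotkin bound: M ≤ 2·3 = 6.
Given |C| = 8, check: VIOLATED.
This |C| is above the Plotkin bound, so no binary code with n = 40, d = 24 and 8 codewords exists.


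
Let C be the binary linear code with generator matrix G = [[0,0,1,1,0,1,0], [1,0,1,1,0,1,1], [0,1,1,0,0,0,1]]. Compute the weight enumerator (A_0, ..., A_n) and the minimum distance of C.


Weight distribution: A_0 = 1, A_2 = 1, A_3 = 3, A_4 = 2, A_5 = 1. Minimum distance d = 2.

Enumerate all 2^3 = 8 messages m ∈ F_2^3.
For each, compute codeword c = mG in F_2^7, then tally its weight.
  m = 000 → c = 0000000, weight = 0.
  m = 100 → c = 0011010, weight = 3.
  m = 010 → c = 1011011, weight = 5.
  m = 110 → c = 1000001, weight = 2.
  m = 001 → c = 0110001, weight = 3.
  m = 101 → c = 0101011, weight = 4.
  m = 011 → c = 1101010, weight = 4.
  m = 111 → c = 1110000, weight = 3.
Tally weights:
  weight 0: 1 codewords.
  weight 2: 1 codewords.
  weight 3: 3 codewords.
  weight 4: 2 codewords.
  weight 5: 1 codewords.
Minimum distance d = smallest w > 0 with A_w > 0 = 2.
Sanity: Σ A_w = 8 = 2^3 = 8 ✓.


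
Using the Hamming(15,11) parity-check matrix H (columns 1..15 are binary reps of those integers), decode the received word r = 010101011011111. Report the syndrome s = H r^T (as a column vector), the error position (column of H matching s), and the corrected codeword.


s = (1, 0, 1, 0)^T, error position = 10, corrected codeword c = 010101011111111

Compute s = H r^T mod 2 one row at a time:
  s_1 = 1 + 1 + 0 + 1 + 1 + 1 + 1 + 1 = 7 ≡ 1 (mod 2).
  s_2 = 1 + 0 + 1 + 0 + 1 + 1 + 1 + 1 = 6 ≡ 0 (mod 2).
  s_3 = 1 + 0 + 1 + 0 + 0 + 1 + 1 + 1 = 5 ≡ 1 (mod 2).
  s_4 = 0 + 0 + 0 + 0 + 1 + 1 + 1 + 1 = 4 ≡ 0 (mod 2).
s = (1, 0, 1, 0)^T — this equals column 10 of H (binary 1010), so error is at position 10.
Correct: flip bit 10 of r = 010101011011111 to get c = 010101011111111.


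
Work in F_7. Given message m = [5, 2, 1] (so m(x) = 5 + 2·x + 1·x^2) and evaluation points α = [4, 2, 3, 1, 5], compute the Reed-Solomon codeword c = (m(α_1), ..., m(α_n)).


c = [1, 6, 6, 1, 5]

Message polynomial: m(x) = 5 + 2·x + 1·x^2 (mod 7).
For each evaluation point α_i, compute m(α_i) mod 7:
  α_1 = 4: Horner steps 1 → 6 → 1, so m(4) = 1.
  α_2 = 2: Horner steps 1 → 4 → 6, so m(2) = 6.
  α_3 = 3: Horner steps 1 → 5 → 6, so m(3) = 6.
  α_4 = 1: Horner steps 1 → 3 → 1, so m(1) = 1.
  α_5 = 5: Horner steps 1 → 0 → 5, so m(5) = 5.
Codeword c = [1, 6, 6, 1, 5] ∈ F_7^5.


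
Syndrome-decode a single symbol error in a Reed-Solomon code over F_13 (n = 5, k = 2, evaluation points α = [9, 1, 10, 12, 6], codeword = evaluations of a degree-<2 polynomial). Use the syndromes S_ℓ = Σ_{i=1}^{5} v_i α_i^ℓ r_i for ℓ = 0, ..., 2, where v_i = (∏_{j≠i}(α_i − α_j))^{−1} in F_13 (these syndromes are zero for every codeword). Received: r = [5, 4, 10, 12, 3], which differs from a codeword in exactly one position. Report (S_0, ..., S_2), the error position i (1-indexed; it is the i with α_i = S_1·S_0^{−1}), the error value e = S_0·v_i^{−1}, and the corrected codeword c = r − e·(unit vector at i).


S = (3, 10, 3), error at position 4, error magnitude e = 5, c = [5, 4, 10, 7, 3].

Step 1: column multipliers v_i = (∏_{j≠i}(α_i − α_j))^{−1} mod 13.
  i = 1 (α = 9): (9−1)(9−10)(9−12)(9−6) = 8·(−1)·(−3)·3 = 72 ≡ 7, so v_1 = 7^{−1} = 2 (mod 13).
  i = 2 (α = 1): (1−9)(1−10)(1−12)(1−6) = (−8)·(−9)·(−11)·(−5) = 3960 ≡ 8, so v_2 = 8^{−1} = 5 (mod 13).
  i = 3 (α = 10): (10−9)(10−1)(10−12)(10−6) = 1·9·(−2)·4 = −72 ≡ 6, so v_3 = 6^{−1} = 11 (mod 13).
  i = 4 (α = 12): (12−9)(12−1)(12−10)(12−6) = 3·11·2·6 = 396 ≡ 6, so v_4 = 6^{−1} = 11 (mod 13).
  i = 5 (α = 6): (6−9)(6−1)(6−10)(6−12) = (−3)·5·(−4)·(−6) = −360 ≡ 4, so v_5 = 4^{−1} = 10 (mod 13).
  v = [2, 5, 11, 11, 10].
Step 2: syndromes of r = [5, 4, 10, 12, 3] (all sums mod 13).
  S_0 = Σ v_i r_i = 2·5 + 5·4 + 11·10 + 11·12 + 10·3 = 302 ≡ 3.
  S_1 = Σ v_i α_i r_i = 2·9·5 + 5·1·4 + 11·10·10 + 11·12·12 + 10·6·3 = 2974 ≡ 10.
  α_i^2 mod 13 = [3, 1, 9, 1, 10].
  S_2 = Σ v_i α_i^2 r_i = 2·3·5 + 5·1·4 + 11·9·10 + 11·1·12 + 10·10·3 = 1472 ≡ 3.
  S = (3, 10, 3) ≠ 0, so r is not a codeword (an error is present).
Step 3: locate the error. For a single error e at position i, S_ℓ = v_i·e·α_i^ℓ, so α_err = S_1/S_0.
  S_0^{−1} = 3^{−1} = 9 (mod 13), so α_err = 10·9 = 90 ≡ 12 = α_4. Error position i = 4.
  Consistency check: S_2/S_1 = 3·4 = 12 ≡ 12 = α_err ✓ (single-error assumption holds).
Step 4: error magnitude e = S_0/v_4 = S_0·∏_{j≠4}(α_4 − α_j) = 3·6 = 18 ≡ 5 (mod 13).
Step 5: correct position 4: c_4 = r_4 − e = 12 − 5 ≡ 7 (mod 13). Hence c = [5, 4, 10, 7, 3].
  Check: interpolating c through the α_i gives m(x) = 12 + 5·x (degree < 2) with m(α_i) = c_i for every i, so c is indeed a codeword.


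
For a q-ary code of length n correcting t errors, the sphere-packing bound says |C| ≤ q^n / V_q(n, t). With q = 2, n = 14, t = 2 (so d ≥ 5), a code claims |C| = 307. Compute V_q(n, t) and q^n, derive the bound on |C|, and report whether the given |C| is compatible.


V_q(n, t) = 106, q^n = 16384, Hamming bound = 154, |C| = 307 > bound (violated).

Step 1: Compute V_q(n, t) = Σ_{j=0}^2 C(n, j) (q−1)^j.
  j = 0: C(14,0)·(1)^0 = 1·1 = 1.
  j = 1: C(14,1)·(1)^1 = 14·1 = 14.
  j = 2: C(14,2)·(1)^2 = 91·1 = 91.
  V_q(n, t) = 1 + 14 + 91 = 106.
Step 2: q^n = 2^14 = 16384.
Step 3: Hamming bound ⌊q^n / V_q(n,t)⌋ = ⌊16384/106⌋ = 154.
Step 4: Compare |C| = 307 to 154: violated.
The claimed |C| lies above the Hamming bound, so no 2-ary code of length 14 with d ≥ 5 can have 307 codewords.


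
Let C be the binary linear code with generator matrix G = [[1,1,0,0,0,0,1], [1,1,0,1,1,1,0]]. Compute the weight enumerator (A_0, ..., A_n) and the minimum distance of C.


Weight distribution: A_0 = 1, A_3 = 1, A_4 = 1, A_5 = 1. Minimum distance d = 3.

Enumerate all 2^2 = 4 messages m ∈ F_2^2.
For each, compute codeword c = mG in F_2^7, then tally its weight.
  m = 00 → c = 0000000, weight = 0.
  m = 10 → c = 1100001, weight = 3.
  m = 01 → c = 1101110, weight = 5.
  m = 11 → c = 0001111, weight = 4.
Tally weights:
  weight 0: 1 codewords.
  weight 3: 1 codewords.
  weight 4: 1 codewords.
  weight 5: 1 codewords.
Minimum distance d = smallest w > 0 with A_w > 0 = 3.
Sanity: Σ A_w = 4 = 2^2 = 4 ✓.


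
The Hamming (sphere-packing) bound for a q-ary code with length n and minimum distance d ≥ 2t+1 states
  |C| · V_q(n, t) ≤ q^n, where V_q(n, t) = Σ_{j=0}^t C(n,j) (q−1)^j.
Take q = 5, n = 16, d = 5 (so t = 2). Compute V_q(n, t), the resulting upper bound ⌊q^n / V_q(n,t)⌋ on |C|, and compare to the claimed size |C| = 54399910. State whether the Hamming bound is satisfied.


V_q(n, t) = 1985, q^n = 152587890625, Hamming bound = 76870473, |C| = 54399910 ≤ bound (satisfied).

Step 1: Compute V_q(n, t) = Σ_{j=0}^2 C(n, j) (q−1)^j.
  j = 0: C(16,0)·(4)^0 = 1·1 = 1.
  j = 1: C(16,1)·(4)^1 = 16·4 = 64.
  j = 2: C(16,2)·(4)^2 = 120·16 = 1920.
  V_q(n, t) = 1 + 64 + 1920 = 1985.
Step 2: q^n = 5^16 = 152587890625.
Step 3: Hamming bound ⌊q^n / V_q(n,t)⌋ = ⌊152587890625/1985⌋ = 76870473.
Step 4: Compare |C| = 54399910 to 76870473: satisfied.
The claimed |C| lies below the Hamming bound.


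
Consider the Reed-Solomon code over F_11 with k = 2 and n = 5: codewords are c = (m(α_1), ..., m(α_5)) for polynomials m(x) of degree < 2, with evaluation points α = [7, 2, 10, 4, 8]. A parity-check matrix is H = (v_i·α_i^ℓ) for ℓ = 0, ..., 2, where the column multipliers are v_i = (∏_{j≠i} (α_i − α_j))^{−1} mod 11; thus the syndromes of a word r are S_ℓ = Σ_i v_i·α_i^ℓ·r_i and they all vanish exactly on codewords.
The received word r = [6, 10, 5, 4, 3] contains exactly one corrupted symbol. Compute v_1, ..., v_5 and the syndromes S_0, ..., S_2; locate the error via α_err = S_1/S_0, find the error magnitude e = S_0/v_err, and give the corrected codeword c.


S = (4, 7, 4), error at position 3, error magnitude e = 8, c = [6, 10, 8, 4, 3].

Step 1: column multipliers v_i = (∏_{j≠i}(α_i − α_j))^{−1} mod 11.
  i = 1 (α = 7): (7−2)(7−10)(7−4)(7−8) = 5·(−3)·3·(−1) = 45 ≡ 1, so v_1 = 1^{−1} = 1 (mod 11).
  i = 2 (α = 2): (2−7)(2−10)(2−4)(2−8) = (−5)·(−8)·(−2)·(−6) = 480 ≡ 7, so v_2 = 7^{−1} = 8 (mod 11).
  i = 3 (α = 10): (10−7)(10−2)(10−4)(10−8) = 3·8·6·2 = 288 ≡ 2, so v_3 = 2^{−1} = 6 (mod 11).
  i = 4 (α = 4): (4−7)(4−2)(4−10)(4−8) = (−3)·2·(−6)·(−4) = −144 ≡ 10, so v_4 = 10^{−1} = 10 (mod 11).
  i = 5 (α = 8): (8−7)(8−2)(8−10)(8−4) = 1·6·(−2)·4 = −48 ≡ 7, so v_5 = 7^{−1} = 8 (mod 11).
  v = [1, 8, 6, 10, 8].
Step 2: syndromes of r = [6, 10, 5, 4, 3] (all sums mod 11).
  S_0 = Σ v_i r_i = 1·6 + 8·10 + 6·5 + 10·4 + 8·3 = 180 ≡ 4.
  S_1 = Σ v_i α_i r_i = 1·7·6 + 8·2·10 + 6·10·5 + 10·4·4 + 8·8·3 = 854 ≡ 7.
  α_i^2 mod 11 = [5, 4, 1, 5, 9].
  S_2 = Σ v_i α_i^2 r_i = 1·5·6 + 8·4·10 + 6·1·5 + 10·5·4 + 8·9·3 = 796 ≡ 4.
  S = (4, 7, 4) ≠ 0, so r is not a codeword (an error is present).
Step 3: locate the error. For a single error e at position i, S_ℓ = v_i·e·α_i^ℓ, so α_err = S_1/S_0.
  S_0^{−1} = 4^{−1} = 3 (mod 11), so α_err = 7·3 = 21 ≡ 10 = α_3. Error position i = 3.
  Consistency check: S_2/S_1 = 4·8 = 32 ≡ 10 = α_err ✓ (single-error assumption holds).
Step 4: error magnitude e = S_0/v_3 = S_0·∏_{j≠3}(α_3 − α_j) = 4·2 = 8 ≡ 8 (mod 11).
Step 5: correct position 3: c_3 = r_3 − e = 5 − 8 ≡ 8 (mod 11). Hence c = [6, 10, 8, 4, 3].
  Check: interpolating c through the α_i gives m(x) = 5 + 8·x (degree < 2) with m(α_i) = c_i for every i, so c is indeed a codeword.


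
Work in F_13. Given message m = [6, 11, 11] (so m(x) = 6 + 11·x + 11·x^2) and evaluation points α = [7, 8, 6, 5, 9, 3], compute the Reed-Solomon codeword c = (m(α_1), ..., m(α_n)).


c = [11, 5, 0, 11, 8, 8]

Message polynomial: m(x) = 6 + 11·x + 11·x^2 (mod 13).
For each evaluation point α_i, compute m(α_i) mod 13:
  α_1 = 7: Horner steps 11 → 10 → 11, so m(7) = 11.
  α_2 = 8: Horner steps 11 → 8 → 5, so m(8) = 5.
  α_3 = 6: Horner steps 11 → 12 → 0, so m(6) = 0.
  α_4 = 5: Horner steps 11 → 1 → 11, so m(5) = 11.
  α_5 = 9: Horner steps 11 → 6 → 8, so m(9) = 8.
  α_6 = 3: Horner steps 11 → 5 → 8, so m(3) = 8.
Codeword c = [11, 5, 0, 11, 8, 8] ∈ F_13^6.


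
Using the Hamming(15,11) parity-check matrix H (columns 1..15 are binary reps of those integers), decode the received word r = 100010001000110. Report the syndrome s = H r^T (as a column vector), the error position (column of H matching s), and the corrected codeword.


s = (1, 1, 1, 0)^T, error position = 14, corrected codeword c = 100010001000100

Compute s = H r^T mod 2 one row at a time:
  s_1 = 0 + 1 + 0 + 0 + 0 + 1 + 1 + 0 = 3 ≡ 1 (mod 2).
  s_2 = 0 + 1 + 0 + 0 + 0 + 1 + 1 + 0 = 3 ≡ 1 (mod 2).
  s_3 = 0 + 0 + 0 + 0 + 0 + 0 + 1 + 0 = 1 ≡ 1 (mod 2).
  s_4 = 1 + 0 + 1 + 0 + 1 + 0 + 1 + 0 = 4 ≡ 0 (mod 2).
s = (1, 1, 1, 0)^T — this equals column 14 of H (binary 1110), so error is at position 14.
Correct: flip bit 14 of r = 100010001000110 to get c = 100010001000100.


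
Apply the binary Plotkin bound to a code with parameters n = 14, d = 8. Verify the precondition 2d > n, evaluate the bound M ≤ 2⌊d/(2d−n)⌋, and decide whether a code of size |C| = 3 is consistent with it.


Plotkin bound M ≤ 8; given |C| = 3 ≤ bound (satisfied).

Check applicability: 2d = 16, n = 14.
2d − n = 2 > 0, so Plotkin applies.
Compute d/(2d−n) = 8/2 ≈ 4.0000.
⌊d/(2d−n)⌋ = 4.
Plotkin bound: M ≤ 2·4 = 8.
Given |C| = 3, check: satisfied.
This |C| is below the Plotkin bound.


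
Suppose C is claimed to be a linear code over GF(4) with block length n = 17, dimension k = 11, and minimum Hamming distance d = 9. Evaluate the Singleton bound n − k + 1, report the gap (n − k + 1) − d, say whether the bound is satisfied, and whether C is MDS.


Singleton RHS = n − k + 1 = 7, slack = -2, bound violated (no such code; not MDS).

Singleton bound: d ≤ n − k + 1.
Here n = 17, k = 11, so n − k + 1 = 7.
Given d = 9, check d ≤ 7: NO.
Slack = (n − k + 1) − d = -2.
The slack is negative: d = 9 exceeds n − k + 1 = 7 by 2, so the Singleton bound is violated and no linear [17, 11, 9]_4 code can exist. In particular it is not MDS (MDS requires d = n − k + 1 exactly).
Description: the claimed parameters are [17, 11, 9]_4; such a code would be impossible (violates the Singleton bound).


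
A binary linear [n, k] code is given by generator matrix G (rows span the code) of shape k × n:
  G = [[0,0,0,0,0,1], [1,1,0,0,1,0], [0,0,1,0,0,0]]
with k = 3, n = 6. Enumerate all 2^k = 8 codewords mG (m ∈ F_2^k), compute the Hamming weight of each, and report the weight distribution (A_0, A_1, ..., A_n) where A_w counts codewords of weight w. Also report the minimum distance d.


Weight distribution: A_0 = 1, A_1 = 2, A_2 = 1, A_3 = 1, A_4 = 2, A_5 = 1. Minimum distance d = 1.

Enumerate all 2^3 = 8 messages m ∈ F_2^3.
For each, compute codeword c = mG in F_2^6, then tally its weight.
  m = 000 → c = 000000, weight = 0.
  m = 100 → c = 000001, weight = 1.
  m = 010 → c = 110010, weight = 3.
  m = 110 → c = 110011, weight = 4.
  m = 001 → c = 001000, weight = 1.
  m = 101 → c = 001001, weight = 2.
  m = 011 → c = 111010, weight = 4.
  m = 111 → c = 111011, weight = 5.
Tally weights:
  weight 0: 1 codewords.
  weight 1: 2 codewords.
  weight 2: 1 codewords.
  weight 3: 1 codewords.
  weight 4: 2 codewords.
  weight 5: 1 codewords.
Minimum distance d = smallest w > 0 with A_w > 0 = 1.
Sanity: Σ A_w = 8 = 2^3 = 8 ✓.


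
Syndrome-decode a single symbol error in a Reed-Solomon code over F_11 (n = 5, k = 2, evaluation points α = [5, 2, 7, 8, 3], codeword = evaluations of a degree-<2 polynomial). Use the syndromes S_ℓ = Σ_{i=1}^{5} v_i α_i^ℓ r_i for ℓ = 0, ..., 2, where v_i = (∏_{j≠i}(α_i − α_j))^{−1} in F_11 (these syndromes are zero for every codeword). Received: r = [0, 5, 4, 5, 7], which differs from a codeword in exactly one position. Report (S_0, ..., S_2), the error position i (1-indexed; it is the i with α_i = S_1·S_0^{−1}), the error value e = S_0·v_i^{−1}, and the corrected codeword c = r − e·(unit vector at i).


S = (5, 7, 1), error at position 4, error magnitude e = 10, c = [0, 5, 4, 6, 7].

Step 1: column multipliers v_i = (∏_{j≠i}(α_i − α_j))^{−1} mod 11.
  i = 1 (α = 5): (5−2)(5−7)(5−8)(5−3) = 3·(−2)·(−3)·2 = 36 ≡ 3, so v_1 = 3^{−1} = 4 (mod 11).
  i = 2 (α = 2): (2−5)(2−7)(2−8)(2−3) = (−3)·(−5)·(−6)·(−1) = 90 ≡ 2, so v_2 = 2^{−1} = 6 (mod 11).
  i = 3 (α = 7): (7−5)(7−2)(7−8)(7−3) = 2·5·(−1)·4 = −40 ≡ 4, so v_3 = 4^{−1} = 3 (mod 11).
  i = 4 (α = 8): (8−5)(8−2)(8−7)(8−3) = 3·6·1·5 = 90 ≡ 2, so v_4 = 2^{−1} = 6 (mod 11).
  i = 5 (α = 3): (3−5)(3−2)(3−7)(3−8) = (−2)·1·(−4)·(−5) = −40 ≡ 4, so v_5 = 4^{−1} = 3 (mod 11).
  v = [4, 6, 3, 6, 3].
Step 2: syndromes of r = [0, 5, 4, 5, 7] (all sums mod 11).
  S_0 = Σ v_i r_i = 4·0 + 6·5 + 3·4 + 6·5 + 3·7 = 93 ≡ 5.
  S_1 = Σ v_i α_i r_i = 4·5·0 + 6·2·5 + 3·7·4 + 6·8·5 + 3·3·7 = 447 ≡ 7.
  α_i^2 mod 11 = [3, 4, 5, 9, 9].
  S_2 = Σ v_i α_i^2 r_i = 4·3·0 + 6·4·5 + 3·5·4 + 6·9·5 + 3·9·7 = 639 ≡ 1.
  S = (5, 7, 1) ≠ 0, so r is not a codeword (an error is present).
Step 3: locate the error. For a single error e at position i, S_ℓ = v_i·e·α_i^ℓ, so α_err = S_1/S_0.
  S_0^{−1} = 5^{−1} = 9 (mod 11), so α_err = 7·9 = 63 ≡ 8 = α_4. Error position i = 4.
  Consistency check: S_2/S_1 = 1·8 = 8 ≡ 8 = α_err ✓ (single-error assumption holds).
Step 4: error magnitude e = S_0/v_4 = S_0·∏_{j≠4}(α_4 − α_j) = 5·2 = 10 ≡ 10 (mod 11).
Step 5: correct position 4: c_4 = r_4 − e = 5 − 10 ≡ 6 (mod 11). Hence c = [0, 5, 4, 6, 7].
  Check: interpolating c through the α_i gives m(x) = 1 + 2·x (degree < 2) with m(α_i) = c_i for every i, so c is indeed a codeword.


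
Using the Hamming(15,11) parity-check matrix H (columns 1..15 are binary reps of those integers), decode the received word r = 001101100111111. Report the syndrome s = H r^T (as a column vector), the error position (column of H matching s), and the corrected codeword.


s = (0, 1, 1, 1)^T, error position = 7, corrected codeword c = 001101000111111

Compute s = H r^T mod 2 one row at a time:
  s_1 = 0 + 0 + 1 + 1 + 1 + 1 + 1 + 1 = 6 ≡ 0 (mod 2).
  s_2 = 1 + 0 + 1 + 1 + 1 + 1 + 1 + 1 = 7 ≡ 1 (mod 2).
  s_3 = 0 + 1 + 1 + 1 + 1 + 1 + 1 + 1 = 7 ≡ 1 (mod 2).
  s_4 = 0 + 1 + 0 + 1 + 0 + 1 + 1 + 1 = 5 ≡ 1 (mod 2).
s = (0, 1, 1, 1)^T — this equals column 7 of H (binary 0111), so error is at position 7.
Correct: flip bit 7 of r = 001101100111111 to get c = 001101000111111.


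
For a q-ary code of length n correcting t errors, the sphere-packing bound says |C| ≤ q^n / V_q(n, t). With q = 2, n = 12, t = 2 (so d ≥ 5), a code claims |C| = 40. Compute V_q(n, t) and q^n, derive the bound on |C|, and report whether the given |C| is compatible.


V_q(n, t) = 79, q^n = 4096, Hamming bound = 51, |C| = 40 ≤ bound (satisfied).

Step 1: Compute V_q(n, t) = Σ_{j=0}^2 C(n, j) (q−1)^j.
  j = 0: C(12,0)·(1)^0 = 1·1 = 1.
  j = 1: C(12,1)·(1)^1 = 12·1 = 12.
  j = 2: C(12,2)·(1)^2 = 66·1 = 66.
  V_q(n, t) = 1 + 12 + 66 = 79.
Step 2: q^n = 2^12 = 4096.
Step 3: Hamming bound ⌊q^n / V_q(n,t)⌋ = ⌊4096/79⌋ = 51.
Step 4: Compare |C| = 40 to 51: satisfied.
The claimed |C| lies below the Hamming bound.


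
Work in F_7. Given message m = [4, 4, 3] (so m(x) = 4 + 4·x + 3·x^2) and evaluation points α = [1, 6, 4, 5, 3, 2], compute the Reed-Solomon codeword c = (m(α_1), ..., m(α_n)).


c = [4, 3, 5, 1, 1, 3]

Message polynomial: m(x) = 4 + 4·x + 3·x^2 (mod 7).
For each evaluation point α_i, compute m(α_i) mod 7:
  α_1 = 1: Horner steps 3 → 0 → 4, so m(1) = 4.
  α_2 = 6: Horner steps 3 → 1 → 3, so m(6) = 3.
  α_3 = 4: Horner steps 3 → 2 → 5, so m(4) = 5.
  α_4 = 5: Horner steps 3 → 5 → 1, so m(5) = 1.
  α_5 = 3: Horner steps 3 → 6 → 1, so m(3) = 1.
  α_6 = 2: Horner steps 3 → 3 → 3, so m(2) = 3.
Codeword c = [4, 3, 5, 1, 1, 3] ∈ F_7^6.


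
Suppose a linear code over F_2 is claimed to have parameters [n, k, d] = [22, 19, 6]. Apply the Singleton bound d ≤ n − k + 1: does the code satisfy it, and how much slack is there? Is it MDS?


Singleton RHS = n − k + 1 = 4, slack = -2, bound violated (no such code; not MDS).

Singleton bound: d ≤ n − k + 1.
Here n = 22, k = 19, so n − k + 1 = 4.
Given d = 6, check d ≤ 4: NO.
Slack = (n − k + 1) − d = -2.
The slack is negative: d = 6 exceeds n − k + 1 = 4 by 2, so the Singleton bound is violated and no linear [22, 19, 6]_2 code can exist. In particular it is not MDS (MDS requires d = n − k + 1 exactly).
Description: the claimed parameters are [22, 19, 6]_2; such a code would be impossible (violates the Singleton bound).


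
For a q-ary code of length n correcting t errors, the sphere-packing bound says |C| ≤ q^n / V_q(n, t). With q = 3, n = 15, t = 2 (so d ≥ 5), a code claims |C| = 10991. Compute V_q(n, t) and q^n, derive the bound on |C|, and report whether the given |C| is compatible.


V_q(n, t) = 451, q^n = 14348907, Hamming bound = 31815, |C| = 10991 ≤ bound (satisfied).

Step 1: Compute V_q(n, t) = Σ_{j=0}^2 C(n, j) (q−1)^j.
  j = 0: C(15,0)·(2)^0 = 1·1 = 1.
  j = 1: C(15,1)·(2)^1 = 15·2 = 30.
  j = 2: C(15,2)·(2)^2 = 105·4 = 420.
  V_q(n, t) = 1 + 30 + 420 = 451.
Step 2: q^n = 3^15 = 14348907.
Step 3: Hamming bound ⌊q^n / V_q(n,t)⌋ = ⌊14348907/451⌋ = 31815.
Step 4: Compare |C| = 10991 to 31815: satisfied.
The claimed |C| lies below the Hamming bound.


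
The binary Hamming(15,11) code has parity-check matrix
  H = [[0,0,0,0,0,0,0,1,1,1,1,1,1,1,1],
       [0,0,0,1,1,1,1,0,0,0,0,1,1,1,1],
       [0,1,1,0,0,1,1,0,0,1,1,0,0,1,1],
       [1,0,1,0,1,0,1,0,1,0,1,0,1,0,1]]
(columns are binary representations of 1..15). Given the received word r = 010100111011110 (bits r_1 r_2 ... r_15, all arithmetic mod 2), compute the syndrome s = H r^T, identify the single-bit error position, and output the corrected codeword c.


s = (0, 1, 0, 0)^T, error position = 4, corrected codeword c = 010000111011110

Compute s = H r^T mod 2 one row at a time:
  s_1 = 1 + 1 + 0 + 1 + 1 + 1 + 1 + 0 = 6 ≡ 0 (mod 2).
  s_2 = 1 + 0 + 0 + 1 + 1 + 1 + 1 + 0 = 5 ≡ 1 (mod 2).
  s_3 = 1 + 0 + 0 + 1 + 0 + 1 + 1 + 0 = 4 ≡ 0 (mod 2).
  s_4 = 0 + 0 + 0 + 1 + 1 + 1 + 1 + 0 = 4 ≡ 0 (mod 2).
s = (0, 1, 0, 0)^T — this equals column 4 of H (binary 0100), so error is at position 4.
Correct: flip bit 4 of r = 010100111011110 to get c = 010000111011110.


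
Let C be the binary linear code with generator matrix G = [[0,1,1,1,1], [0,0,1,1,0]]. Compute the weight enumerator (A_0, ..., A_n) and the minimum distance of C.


Weight distribution: A_0 = 1, A_2 = 2, A_4 = 1. Minimum distance d = 2.

Enumerate all 2^2 = 4 messages m ∈ F_2^2.
For each, compute codeword c = mG in F_2^5, then tally its weight.
  m = 00 → c = 00000, weight = 0.
  m = 10 → c = 01111, weight = 4.
  m = 01 → c = 00110, weight = 2.
  m = 11 → c = 01001, weight = 2.
Tally weights:
  weight 0: 1 codewords.
  weight 2: 2 codewords.
  weight 4: 1 codewords.
Minimum distance d = smallest w > 0 with A_w > 0 = 2.
Sanity: Σ A_w = 4 = 2^2 = 4 ✓.


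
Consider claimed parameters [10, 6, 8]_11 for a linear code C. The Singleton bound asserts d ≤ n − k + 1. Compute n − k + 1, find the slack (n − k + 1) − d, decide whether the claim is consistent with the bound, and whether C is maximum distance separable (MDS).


Singleton RHS = n − k + 1 = 5, slack = -3, bound violated (no such code; not MDS).

Singleton bound: d ≤ n − k + 1.
Here n = 10, k = 6, so n − k + 1 = 5.
Given d = 8, check d ≤ 5: NO.
Slack = (n − k + 1) − d = -3.
The slack is negative: d = 8 exceeds n − k + 1 = 5 by 3, so the Singleton bound is violated and no linear [10, 6, 8]_11 code can exist. In particular it is not MDS (MDS requires d = n − k + 1 exactly).
Description: the claimed parameters are [10, 6, 8]_11; such a code would be impossible (violates the Singleton bound).


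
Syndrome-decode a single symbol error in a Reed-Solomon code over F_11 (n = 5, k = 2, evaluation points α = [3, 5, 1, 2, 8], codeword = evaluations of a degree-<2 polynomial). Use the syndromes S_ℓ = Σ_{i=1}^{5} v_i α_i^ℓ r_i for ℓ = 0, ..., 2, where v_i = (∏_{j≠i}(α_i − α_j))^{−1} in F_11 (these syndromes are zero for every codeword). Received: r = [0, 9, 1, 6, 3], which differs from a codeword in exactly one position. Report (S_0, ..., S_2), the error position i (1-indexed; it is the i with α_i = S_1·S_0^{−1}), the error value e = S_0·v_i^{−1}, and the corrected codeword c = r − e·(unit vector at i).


S = (2, 10, 6), error at position 2, error magnitude e = 10, c = [0, 10, 1, 6, 3].

Step 1: column multipliers v_i = (∏_{j≠i}(α_i − α_j))^{−1} mod 11.
  i = 1 (α = 3): (3−5)(3−1)(3−2)(3−8) = (−2)·2·1·(−5) = 20 ≡ 9, so v_1 = 9^{−1} = 5 (mod 11).
  i = 2 (α = 5): (5−3)(5−1)(5−2)(5−8) = 2·4·3·(−3) = −72 ≡ 5, so v_2 = 5^{−1} = 9 (mod 11).
  i = 3 (α = 1): (1−3)(1−5)(1−2)(1−8) = (−2)·(−4)·(−1)·(−7) = 56 ≡ 1, so v_3 = 1^{−1} = 1 (mod 11).
  i = 4 (α = 2): (2−3)(2−5)(2−1)(2−8) = (−1)·(−3)·1·(−6) = −18 ≡ 4, so v_4 = 4^{−1} = 3 (mod 11).
  i = 5 (α = 8): (8−3)(8−5)(8−1)(8−2) = 5·3·7·6 = 630 ≡ 3, so v_5 = 3^{−1} = 4 (mod 11).
  v = [5, 9, 1, 3, 4].
Step 2: syndromes of r = [0, 9, 1, 6, 3] (all sums mod 11).
  S_0 = Σ v_i r_i = 5·0 + 9·9 + 1·1 + 3·6 + 4·3 = 112 ≡ 2.
  S_1 = Σ v_i α_i r_i = 5·3·0 + 9·5·9 + 1·1·1 + 3·2·6 + 4·8·3 = 538 ≡ 10.
  α_i^2 mod 11 = [9, 3, 1, 4, 9].
  S_2 = Σ v_i α_i^2 r_i = 5·9·0 + 9·3·9 + 1·1·1 + 3·4·6 + 4·9·3 = 424 ≡ 6.
  S = (2, 10, 6) ≠ 0, so r is not a codeword (an error is present).
Step 3: locate the error. For a single error e at position i, S_ℓ = v_i·e·α_i^ℓ, so α_err = S_1/S_0.
  S_0^{−1} = 2^{−1} = 6 (mod 11), so α_err = 10·6 = 60 ≡ 5 = α_2. Error position i = 2.
  Consistency check: S_2/S_1 = 6·10 = 60 ≡ 5 = α_err ✓ (single-error assumption holds).
Step 4: error magnitude e = S_0/v_2 = S_0·∏_{j≠2}(α_2 − α_j) = 2·5 = 10 ≡ 10 (mod 11).
Step 5: correct position 2: c_2 = r_2 − e = 9 − 10 ≡ 10 (mod 11). Hence c = [0, 10, 1, 6, 3].
  Check: interpolating c through the α_i gives m(x) = 7 + 5·x (degree < 2) with m(α_i) = c_i for every i, so c is indeed a codeword.


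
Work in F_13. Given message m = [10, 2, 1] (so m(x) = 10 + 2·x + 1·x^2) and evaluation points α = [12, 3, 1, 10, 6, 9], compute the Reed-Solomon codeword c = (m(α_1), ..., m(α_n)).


c = [9, 12, 0, 0, 6, 5]

Message polynomial: m(x) = 10 + 2·x + 1·x^2 (mod 13).
For each evaluation point α_i, compute m(α_i) mod 13:
  α_1 = 12: Horner steps 1 → 1 → 9, so m(12) = 9.
  α_2 = 3: Horner steps 1 → 5 → 12, so m(3) = 12.
  α_3 = 1: Horner steps 1 → 3 → 0, so m(1) = 0.
  α_4 = 10: Horner steps 1 → 12 → 0, so m(10) = 0.
  α_5 = 6: Horner steps 1 → 8 → 6, so m(6) = 6.
  α_6 = 9: Horner steps 1 → 11 → 5, so m(9) = 5.
Codeword c = [9, 12, 0, 0, 6, 5] ∈ F_13^6.


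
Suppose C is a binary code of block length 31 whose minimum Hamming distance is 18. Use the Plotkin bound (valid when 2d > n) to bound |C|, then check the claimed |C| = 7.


Plotkin bound M ≤ 6; given |C| = 7 > bound (violated).

Check applicability: 2d = 36, n = 31.
2d − n = 5 > 0, so Plotkin applies.
Compute d/(2d−n) = 18/5 ≈ 3.6000.
⌊d/(2d−n)⌋ = 3.
Plotkin bound: M ≤ 2·3 = 6.
Given |C| = 7, check: VIOLATED.
This |C| is above the Plotkin bound, so no binary code with n = 31, d = 18 and 7 codewords exists.


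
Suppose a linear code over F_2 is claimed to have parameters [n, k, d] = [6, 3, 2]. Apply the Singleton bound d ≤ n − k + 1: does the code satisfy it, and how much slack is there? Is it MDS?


Singleton RHS = n − k + 1 = 4, slack = 2, bound satisfied, not MDS.

Singleton bound: d ≤ n − k + 1.
Here n = 6, k = 3, so n − k + 1 = 4.
Given d = 2, check d ≤ 4: YES.
Slack = (n − k + 1) − d = 2.
The code is NOT MDS (slack = 2 > 0).
Description: the claimed parameters are [6, 3, 2]_2; such a code would be non-MDS.


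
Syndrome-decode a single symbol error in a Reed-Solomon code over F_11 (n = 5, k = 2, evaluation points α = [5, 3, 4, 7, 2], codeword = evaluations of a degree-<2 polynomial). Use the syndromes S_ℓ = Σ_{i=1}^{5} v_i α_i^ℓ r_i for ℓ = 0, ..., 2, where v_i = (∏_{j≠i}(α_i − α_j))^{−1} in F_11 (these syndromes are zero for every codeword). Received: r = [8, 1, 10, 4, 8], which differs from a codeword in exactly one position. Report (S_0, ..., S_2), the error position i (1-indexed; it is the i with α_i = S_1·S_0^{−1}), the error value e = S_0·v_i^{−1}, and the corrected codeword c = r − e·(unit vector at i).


S = (2, 4, 8), error at position 5, error magnitude e = 5, c = [8, 1, 10, 4, 3].

Step 1: column multipliers v_i = (∏_{j≠i}(α_i − α_j))^{−1} mod 11.
  i = 1 (α = 5): (5−3)(5−4)(5−7)(5−2) = 2·1·(−2)·3 = −12 ≡ 10, so v_1 = 10^{−1} = 10 (mod 11).
  i = 2 (α = 3): (3−5)(3−4)(3−7)(3−2) = (−2)·(−1)·(−4)·1 = −8 ≡ 3, so v_2 = 3^{−1} = 4 (mod 11).
  i = 3 (α = 4): (4−5)(4−3)(4−7)(4−2) = (−1)·1·(−3)·2 = 6 ≡ 6, so v_3 = 6^{−1} = 2 (mod 11).
  i = 4 (α = 7): (7−5)(7−3)(7−4)(7−2) = 2·4·3·5 = 120 ≡ 10, so v_4 = 10^{−1} = 10 (mod 11).
  i = 5 (α = 2): (2−5)(2−3)(2−4)(2−7) = (−3)·(−1)·(−2)·(−5) = 30 ≡ 8, so v_5 = 8^{−1} = 7 (mod 11).
  v = [10, 4, 2, 10, 7].
Step 2: syndromes of r = [8, 1, 10, 4, 8] (all sums mod 11).
  S_0 = Σ v_i r_i = 10·8 + 4·1 + 2·10 + 10·4 + 7·8 = 200 ≡ 2.
  S_1 = Σ v_i α_i r_i = 10·5·8 + 4·3·1 + 2·4·10 + 10·7·4 + 7·2·8 = 884 ≡ 4.
  α_i^2 mod 11 = [3, 9, 5, 5, 4].
  S_2 = Σ v_i α_i^2 r_i = 10·3·8 + 4·9·1 + 2·5·10 + 10·5·4 + 7·4·8 = 800 ≡ 8.
  S = (2, 4, 8) ≠ 0, so r is not a codeword (an error is present).
Step 3: locate the error. For a single error e at position i, S_ℓ = v_i·e·α_i^ℓ, so α_err = S_1/S_0.
  S_0^{−1} = 2^{−1} = 6 (mod 11), so α_err = 4·6 = 24 ≡ 2 = α_5. Error position i = 5.
  Consistency check: S_2/S_1 = 8·3 = 24 ≡ 2 = α_err ✓ (single-error assumption holds).
Step 4: error magnitude e = S_0/v_5 = S_0·∏_{j≠5}(α_5 − α_j) = 2·8 = 16 ≡ 5 (mod 11).
Step 5: correct position 5: c_5 = r_5 − e = 8 − 5 ≡ 3 (mod 11). Hence c = [8, 1, 10, 4, 3].
  Check: interpolating c through the α_i gives m(x) = 7 + 9·x (degree < 2) with m(α_i) = c_i for every i, so c is indeed a codeword.


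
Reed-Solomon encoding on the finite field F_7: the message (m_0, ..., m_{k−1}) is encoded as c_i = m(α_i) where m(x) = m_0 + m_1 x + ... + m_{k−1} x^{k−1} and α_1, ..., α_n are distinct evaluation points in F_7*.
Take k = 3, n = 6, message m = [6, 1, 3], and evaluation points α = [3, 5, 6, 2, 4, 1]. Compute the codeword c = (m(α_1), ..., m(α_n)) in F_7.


c = [1, 2, 1, 6, 2, 3]

Message polynomial: m(x) = 6 + 1·x + 3·x^2 (mod 7).
For each evaluation point α_i, compute m(α_i) mod 7:
  α_1 = 3: Horner steps 3 → 3 → 1, so m(3) = 1.
  α_2 = 5: Horner steps 3 → 2 → 2, so m(5) = 2.
  α_3 = 6: Horner steps 3 → 5 → 1, so m(6) = 1.
  α_4 = 2: Horner steps 3 → 0 → 6, so m(2) = 6.
  α_5 = 4: Horner steps 3 → 6 → 2, so m(4) = 2.
  α_6 = 1: Horner steps 3 → 4 → 3, so m(1) = 3.
Codeword c = [1, 2, 1, 6, 2, 3] ∈ F_7^6.


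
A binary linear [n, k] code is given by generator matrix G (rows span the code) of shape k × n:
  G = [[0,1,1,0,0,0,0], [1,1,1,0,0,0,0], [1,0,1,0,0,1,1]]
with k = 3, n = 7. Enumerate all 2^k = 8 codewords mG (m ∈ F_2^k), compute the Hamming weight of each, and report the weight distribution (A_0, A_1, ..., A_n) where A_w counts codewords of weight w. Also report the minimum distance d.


Weight distribution: A_0 = 1, A_1 = 1, A_2 = 1, A_3 = 3, A_4 = 2. Minimum distance d = 1.

Enumerate all 2^3 = 8 messages m ∈ F_2^3.
For each, compute codeword c = mG in F_2^7, then tally its weight.
  m = 000 → c = 0000000, weight = 0.
  m = 100 → c = 0110000, weight = 2.
  m = 010 → c = 1110000, weight = 3.
  m = 110 → c = 1000000, weight = 1.
  m = 001 → c = 1010011, weight = 4.
  m = 101 → c = 1100011, weight = 4.
  m = 011 → c = 0100011, weight = 3.
  m = 111 → c = 0010011, weight = 3.
Tally weights:
  weight 0: 1 codewords.
  weight 1: 1 codewords.
  weight 2: 1 codewords.
  weight 3: 3 codewords.
  weight 4: 2 codewords.
Minimum distance d = smallest w > 0 with A_w > 0 = 1.
Sanity: Σ A_w = 8 = 2^3 = 8 ✓.


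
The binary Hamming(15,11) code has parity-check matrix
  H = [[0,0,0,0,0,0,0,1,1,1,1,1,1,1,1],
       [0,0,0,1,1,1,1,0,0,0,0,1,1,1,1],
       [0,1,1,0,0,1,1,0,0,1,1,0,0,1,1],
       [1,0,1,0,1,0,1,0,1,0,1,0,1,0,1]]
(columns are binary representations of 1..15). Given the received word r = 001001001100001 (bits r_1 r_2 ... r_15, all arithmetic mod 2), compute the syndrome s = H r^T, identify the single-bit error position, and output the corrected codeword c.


s = (1, 0, 0, 1)^T, error position = 9, corrected codeword c = 001001000100001

Compute s = H r^T mod 2 one row at a time:
  s_1 = 0 + 1 + 1 + 0 + 0 + 0 + 0 + 1 = 3 ≡ 1 (mod 2).
  s_2 = 0 + 0 + 1 + 0 + 0 + 0 + 0 + 1 = 2 ≡ 0 (mod 2).
  s_3 = 0 + 1 + 1 + 0 + 1 + 0 + 0 + 1 = 4 ≡ 0 (mod 2).
  s_4 = 0 + 1 + 0 + 0 + 1 + 0 + 0 + 1 = 3 ≡ 1 (mod 2).
s = (1, 0, 0, 1)^T — this equals column 9 of H (binary 1001), so error is at position 9.
Correct: flip bit 9 of r = 001001001100001 to get c = 001001000100001.


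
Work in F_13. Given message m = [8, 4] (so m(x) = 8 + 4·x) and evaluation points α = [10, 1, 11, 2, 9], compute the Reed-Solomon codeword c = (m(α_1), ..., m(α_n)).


c = [9, 12, 0, 3, 5]

Message polynomial: m(x) = 8 + 4·x (mod 13).
For each evaluation point α_i, compute m(α_i) mod 13:
  α_1 = 10: Horner steps 4 → 9, so m(10) = 9.
  α_2 = 1: Horner steps 4 → 12, so m(1) = 12.
  α_3 = 11: Horner steps 4 → 0, so m(11) = 0.
  α_4 = 2: Horner steps 4 → 3, so m(2) = 3.
  α_5 = 9: Horner steps 4 → 5, so m(9) = 5.
Codeword c = [9, 12, 0, 3, 5] ∈ F_13^5.


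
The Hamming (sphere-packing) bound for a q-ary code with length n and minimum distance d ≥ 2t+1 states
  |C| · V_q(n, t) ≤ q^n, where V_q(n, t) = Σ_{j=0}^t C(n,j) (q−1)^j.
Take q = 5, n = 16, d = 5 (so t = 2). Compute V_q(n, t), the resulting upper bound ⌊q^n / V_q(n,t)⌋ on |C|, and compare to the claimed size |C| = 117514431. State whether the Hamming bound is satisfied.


V_q(n, t) = 1985, q^n = 152587890625, Hamming bound = 76870473, |C| = 117514431 > bound (violated).

Step 1: Compute V_q(n, t) = Σ_{j=0}^2 C(n, j) (q−1)^j.
  j = 0: C(16,0)·(4)^0 = 1·1 = 1.
  j = 1: C(16,1)·(4)^1 = 16·4 = 64.
  j = 2: C(16,2)·(4)^2 = 120·16 = 1920.
  V_q(n, t) = 1 + 64 + 1920 = 1985.
Step 2: q^n = 5^16 = 152587890625.
Step 3: Hamming bound ⌊q^n / V_q(n,t)⌋ = ⌊152587890625/1985⌋ = 76870473.
Step 4: Compare |C| = 117514431 to 76870473: violated.
The claimed |C| lies above the Hamming bound, so no 5-ary code of length 16 with d ≥ 5 can have 117514431 codewords.


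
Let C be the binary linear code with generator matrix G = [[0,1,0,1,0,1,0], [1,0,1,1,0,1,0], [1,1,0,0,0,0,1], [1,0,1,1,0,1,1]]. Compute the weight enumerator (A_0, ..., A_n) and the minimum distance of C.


Weight distribution: A_0 = 1, A_1 = 2, A_2 = 2, A_3 = 4, A_4 = 5, A_5 = 2. Minimum distance d = 1.

Enumerate all 2^4 = 16 messages m ∈ F_2^4.
For each, compute codeword c = mG in F_2^7, then tally its weight.
  m = 0000 → c = 0000000, weight = 0.
  m = 1000 → c = 0101010, weight = 3.
  m = 0100 → c = 1011010, weight = 4.
  m = 1100 → c = 1110000, weight = 3.
  m = 0010 → c = 1100001, weight = 3.
  m = 1010 → c = 1001011, weight = 4.
  m = 0110 → c = 0111011, weight = 5.
  m = 1110 → c = 0010001, weight = 2.
  m = 0001 → c = 1011011, weight = 5.
  m = 1001 → c = 1110001, weight = 4.
  m = 0101 → c = 0000001, weight = 1.
  m = 1101 → c = 0101011, weight = 4.
  m = 0011 → c = 0111010, weight = 4.
  m = 1011 → c = 0010000, weight = 1.
  m = 0111 → c = 1100000, weight = 2.
  m = 1111 → c = 1001010, weight = 3.
Tally weights:
  weight 0: 1 codewords.
  weight 1: 2 codewords.
  weight 2: 2 codewords.
  weight 3: 4 codewords.
  weight 4: 5 codewords.
  weight 5: 2 codewords.
Minimum distance d = smallest w > 0 with A_w > 0 = 1.
Sanity: Σ A_w = 16 = 2^4 = 16 ✓.


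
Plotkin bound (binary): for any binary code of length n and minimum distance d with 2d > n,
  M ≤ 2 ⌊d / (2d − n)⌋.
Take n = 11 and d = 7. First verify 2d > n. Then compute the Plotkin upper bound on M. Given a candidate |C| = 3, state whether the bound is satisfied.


Plotkin bound M ≤ 4; given |C| = 3 ≤ bound (satisfied).

Check applicability: 2d = 14, n = 11.
2d − n = 3 > 0, so Plotkin applies.
Compute d/(2d−n) = 7/3 ≈ 2.3333.
⌊d/(2d−n)⌋ = 2.
Plotkin bound: M ≤ 2·2 = 4.
Given |C| = 3, check: satisfied.
This |C| is below the Plotkin bound.


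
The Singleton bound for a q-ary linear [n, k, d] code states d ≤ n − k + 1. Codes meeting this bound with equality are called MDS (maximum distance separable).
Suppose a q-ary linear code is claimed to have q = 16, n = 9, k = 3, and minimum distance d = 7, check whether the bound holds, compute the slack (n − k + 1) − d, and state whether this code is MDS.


Singleton RHS = n − k + 1 = 7, slack = 0, bound satisfied, MDS.

Singleton bound: d ≤ n − k + 1.
Here n = 9, k = 3, so n − k + 1 = 7.
Given d = 7, check d ≤ 7: YES.
Slack = (n − k + 1) − d = 0.
The code is MDS (slack = 0).
Description: the claimed parameters are [9, 3, 7]_16; such a code would be MDS (meets Singleton bound).


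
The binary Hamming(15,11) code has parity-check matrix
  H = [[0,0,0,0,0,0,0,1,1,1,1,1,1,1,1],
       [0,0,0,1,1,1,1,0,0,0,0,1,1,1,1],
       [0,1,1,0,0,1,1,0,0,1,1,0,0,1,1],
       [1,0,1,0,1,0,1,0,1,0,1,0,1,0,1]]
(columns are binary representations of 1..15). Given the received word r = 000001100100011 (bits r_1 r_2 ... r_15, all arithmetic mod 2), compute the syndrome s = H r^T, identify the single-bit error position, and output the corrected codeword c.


s = (1, 0, 1, 0)^T, error position = 10, corrected codeword c = 000001100000011

Compute s = H r^T mod 2 one row at a time:
  s_1 = 0 + 0 + 1 + 0 + 0 + 0 + 1 + 1 = 3 ≡ 1 (mod 2).
  s_2 = 0 + 0 + 1 + 1 + 0 + 0 + 1 + 1 = 4 ≡ 0 (mod 2).
  s_3 = 0 + 0 + 1 + 1 + 1 + 0 + 1 + 1 = 5 ≡ 1 (mod 2).
  s_4 = 0 + 0 + 0 + 1 + 0 + 0 + 0 + 1 = 2 ≡ 0 (mod 2).
s = (1, 0, 1, 0)^T — this equals column 10 of H (binary 1010), so error is at position 10.
Correct: flip bit 10 of r = 000001100100011 to get c = 000001100000011.


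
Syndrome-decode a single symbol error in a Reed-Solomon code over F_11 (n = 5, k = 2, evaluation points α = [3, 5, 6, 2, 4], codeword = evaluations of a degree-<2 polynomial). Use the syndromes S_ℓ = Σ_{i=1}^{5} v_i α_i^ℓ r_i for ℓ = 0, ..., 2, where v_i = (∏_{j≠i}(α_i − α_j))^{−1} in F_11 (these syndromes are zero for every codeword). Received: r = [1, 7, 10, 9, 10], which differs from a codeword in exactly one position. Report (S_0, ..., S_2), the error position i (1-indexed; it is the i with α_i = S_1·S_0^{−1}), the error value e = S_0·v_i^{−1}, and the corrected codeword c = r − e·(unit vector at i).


S = (7, 6, 2), error at position 5, error magnitude e = 6, c = [1, 7, 10, 9, 4].

Step 1: column multipliers v_i = (∏_{j≠i}(α_i − α_j))^{−1} mod 11.
  i = 1 (α = 3): (3−5)(3−6)(3−2)(3−4) = (−2)·(−3)·1·(−1) = −6 ≡ 5, so v_1 = 5^{−1} = 9 (mod 11).
  i = 2 (α = 5): (5−3)(5−6)(5−2)(5−4) = 2·(−1)·3·1 = −6 ≡ 5, so v_2 = 5^{−1} = 9 (mod 11).
  i = 3 (α = 6): (6−3)(6−5)(6−2)(6−4) = 3·1·4·2 = 24 ≡ 2, so v_3 = 2^{−1} = 6 (mod 11).
  i = 4 (α = 2): (2−3)(2−5)(2−6)(2−4) = (−1)·(−3)·(−4)·(−2) = 24 ≡ 2, so v_4 = 2^{−1} = 6 (mod 11).
  i = 5 (α = 4): (4−3)(4−5)(4−6)(4−2) = 1·(−1)·(−2)·2 = 4 ≡ 4, so v_5 = 4^{−1} = 3 (mod 11).
  v = [9, 9, 6, 6, 3].
Step 2: syndromes of r = [1, 7, 10, 9, 10] (all sums mod 11).
  S_0 = Σ v_i r_i = 9·1 + 9·7 + 6·10 + 6·9 + 3·10 = 216 ≡ 7.
  S_1 = Σ v_i α_i r_i = 9·3·1 + 9·5·7 + 6·6·10 + 6·2·9 + 3·4·10 = 930 ≡ 6.
  α_i^2 mod 11 = [9, 3, 3, 4, 5].
  S_2 = Σ v_i α_i^2 r_i = 9·9·1 + 9·3·7 + 6·3·10 + 6·4·9 + 3·5·10 = 816 ≡ 2.
  S = (7, 6, 2) ≠ 0, so r is not a codeword (an error is present).
Step 3: locate the error. For a single error e at position i, S_ℓ = v_i·e·α_i^ℓ, so α_err = S_1/S_0.
  S_0^{−1} = 7^{−1} = 8 (mod 11), so α_err = 6·8 = 48 ≡ 4 = α_5. Error position i = 5.
  Consistency check: S_2/S_1 = 2·2 = 4 ≡ 4 = α_err ✓ (single-error assumption holds).
Step 4: error magnitude e = S_0/v_5 = S_0·∏_{j≠5}(α_5 − α_j) = 7·4 = 28 ≡ 6 (mod 11).
Step 5: correct position 5: c_5 = r_5 − e = 10 − 6 ≡ 4 (mod 11). Hence c = [1, 7, 10, 9, 4].
  Check: interpolating c through the α_i gives m(x) = 3 + 3·x (degree < 2) with m(α_i) = c_i for every i, so c is indeed a codeword.
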